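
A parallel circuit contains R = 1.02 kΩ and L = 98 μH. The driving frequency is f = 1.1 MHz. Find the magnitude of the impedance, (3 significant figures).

ω = 2πf = 6.912e+06 rad/s
X_L = ωL = 677 Ω
Parallel: admittances add. Y = 1/R + 1/(jωL)
Y = (0.000980 − j0.00148) S
|Y| = 0.00177 S → |Z| = 1/|Y| = 564 Ω, ∠Z = −∠Y = 56.4°

564 Ω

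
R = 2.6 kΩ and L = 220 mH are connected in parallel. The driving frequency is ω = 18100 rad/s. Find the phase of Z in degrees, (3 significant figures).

X_L = ωL = 3980 Ω
Parallel: admittances add. Y = 1/R + 1/(jωL)
Y = (0.000385 − j0.000251) S
|Y| = 0.000459 S → |Z| = 1/|Y| = 2180 Ω, ∠Z = −∠Y = 33.1°

33.1°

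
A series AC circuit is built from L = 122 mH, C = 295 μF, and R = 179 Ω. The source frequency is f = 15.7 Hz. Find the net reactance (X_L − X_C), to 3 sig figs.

-22.3 Ω

ω = 2πf = 98.65 rad/s
X_L = ωL = 12.0 Ω
X_C = 1/(ωC) = 34.4 Ω
X = 12.0 − 34.4 = -22.3 Ω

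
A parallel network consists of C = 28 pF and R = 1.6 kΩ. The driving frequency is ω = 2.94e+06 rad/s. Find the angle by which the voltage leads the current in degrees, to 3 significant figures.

X_C = 1/(ωC) = 12100 Ω
Parallel: admittances add. Y = 1/R + jωC
Y = (0.000625 + j8.23e-05) S
|Y| = 0.000630 S → |Z| = 1/|Y| = 1590 Ω, ∠Z = −∠Y = -7.50°

-7.50°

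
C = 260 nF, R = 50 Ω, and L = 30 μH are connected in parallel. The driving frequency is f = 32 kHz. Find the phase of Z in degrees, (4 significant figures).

80.01°

ω = 2πf = 201100 rad/s
X_L = ωL = 6.032 Ω
X_C = 1/(ωC) = 19.13 Ω
Parallel: admittances add. Y = 1/R + 1/(jωL) + jωC
Y = (0.02000 − j0.1135) S
|Y| = 0.1153 S → |Z| = 1/|Y| = 8.676 Ω, ∠Z = −∠Y = 80.01°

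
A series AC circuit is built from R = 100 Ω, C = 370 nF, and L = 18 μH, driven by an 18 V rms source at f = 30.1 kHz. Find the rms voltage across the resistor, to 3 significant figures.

ω = 2πf = 189100 rad/s
X_L = ωL = 3.40 Ω
X_C = 1/(ωC) = 14.3 Ω
Net reactance X = X_L − X_C = -10.9 Ω
Z = 100 − j10.9 Ω
|Z| = √(100² + 10.9²) = 101 Ω
I = V/|Z| = 179 mA
V_R = I·|Z_R| = 0.179 × 100 = 17.9 V

17.9 V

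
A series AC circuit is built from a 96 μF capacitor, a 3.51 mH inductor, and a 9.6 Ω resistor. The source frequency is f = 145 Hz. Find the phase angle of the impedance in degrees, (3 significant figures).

-40.6°

ω = 2πf = 911.1 rad/s
X_L = ωL = 3.20 Ω
X_C = 1/(ωC) = 11.4 Ω
Net reactance X = X_L − X_C = -8.24 Ω
Z = 9.60 − j8.24 Ω
|Z| = √(9.60² + 8.24²) = 12.6 Ω
∠Z = arctan(-8.24/9.60) = -40.6°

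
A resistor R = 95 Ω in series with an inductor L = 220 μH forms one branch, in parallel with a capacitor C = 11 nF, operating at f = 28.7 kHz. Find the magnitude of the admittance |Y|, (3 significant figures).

9.13 mS

ω = 2πf = 180300 rad/s
X_L = ωL = 39.7 Ω
X_C = 1/(ωC) = 504 Ω
Branch 1 (R+jX_L): Z₁ = 95.0 + j39.7 Ω, |Z₁| = 103 Ω
Branch 2 (−jX_C): Z₂ = −j504 Ω
Parallel: Z = Z₁Z₂/(Z₁+Z₂), |Z| = 109 Ω, ∠Z = 11.1°
|Y| = 1/|Z| = 9.13 mS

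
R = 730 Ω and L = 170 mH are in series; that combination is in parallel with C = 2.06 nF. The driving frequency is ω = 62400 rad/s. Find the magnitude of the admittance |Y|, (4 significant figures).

35.32 μS

X_L = ωL = 10610 Ω
X_C = 1/(ωC) = 7779 Ω
Branch 1 (R+jX_L): Z₁ = 730.0 + j10610 Ω, |Z₁| = 10630 Ω
Branch 2 (−jX_C): Z₂ = −j7779 Ω
Parallel: Z = Z₁Z₂/(Z₁+Z₂), |Z| = 28320 Ω, ∠Z = -79.47°
|Y| = 1/|Z| = 35.32 μS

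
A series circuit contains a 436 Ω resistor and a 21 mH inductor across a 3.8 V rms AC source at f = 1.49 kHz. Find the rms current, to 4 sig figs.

ω = 2πf = 9362 rad/s
X_L = ωL = 196.6 Ω
Z = 436.0 + j196.6 Ω
|Z| = √(436.0² + 196.6²) = 478.3 Ω
I = V/|Z| = 3.8/478.3 = 7.945 mA

7.945 mA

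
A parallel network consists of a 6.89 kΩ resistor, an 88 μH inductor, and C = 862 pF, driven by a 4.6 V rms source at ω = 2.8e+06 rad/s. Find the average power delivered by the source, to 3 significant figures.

X_L = ωL = 246 Ω
X_C = 1/(ωC) = 414 Ω
Parallel: admittances add. Y = 1/R + 1/(jωL) + jωC
Y = (0.000145 − j0.00164) S
|Y| = 0.00165 S → |Z| = 1/|Y| = 606 Ω, ∠Z = −∠Y = 85.0°
I = V/|Z| = 7.60 mA
P = VI cos φ = 4.6 × 0.00760 × cos(85.0°) = 3.07 mW

3.07 mW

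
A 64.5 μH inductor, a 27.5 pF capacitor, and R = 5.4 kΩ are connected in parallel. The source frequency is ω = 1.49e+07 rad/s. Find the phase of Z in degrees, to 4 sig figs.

73.64°

X_L = ωL = 961.0 Ω
X_C = 1/(ωC) = 2441 Ω
Parallel: admittances add. Y = 1/R + 1/(jωL) + jωC
Y = (0.0001852 − j0.0006308) S
|Y| = 0.0006574 S → |Z| = 1/|Y| = 1521 Ω, ∠Z = −∠Y = 73.64°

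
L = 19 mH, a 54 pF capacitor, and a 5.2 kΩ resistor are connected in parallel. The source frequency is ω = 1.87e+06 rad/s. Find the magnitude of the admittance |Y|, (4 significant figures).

205.6 μS

X_L = ωL = 35530 Ω
X_C = 1/(ωC) = 9903 Ω
Parallel: admittances add. Y = 1/R + 1/(jωL) + jωC
Y = (0.0001923 + j7.283e-05) S
|Y| = 0.0002056 S → |Z| = 1/|Y| = 4863 Ω, ∠Z = −∠Y = -20.74°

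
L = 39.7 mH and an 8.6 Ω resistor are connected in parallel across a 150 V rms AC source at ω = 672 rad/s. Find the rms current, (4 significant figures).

X_L = ωL = 26.68 Ω
Parallel: admittances add. Y = 1/R + 1/(jωL)
Y = (0.1163 − j0.03748) S
|Y| = 0.1222 S → |Z| = 1/|Y| = 8.185 Ω, ∠Z = −∠Y = 17.87°
I = V/|Z| = 150/8.185 = 18.33 A

18.33 A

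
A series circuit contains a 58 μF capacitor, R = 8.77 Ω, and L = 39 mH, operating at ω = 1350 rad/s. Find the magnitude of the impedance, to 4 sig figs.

40.83 Ω

X_L = ωL = 52.65 Ω
X_C = 1/(ωC) = 12.77 Ω
Net reactance X = X_L − X_C = 39.88 Ω
Z = 8.770 + j39.88 Ω
|Z| = √(8.770² + 39.88²) = 40.83 Ω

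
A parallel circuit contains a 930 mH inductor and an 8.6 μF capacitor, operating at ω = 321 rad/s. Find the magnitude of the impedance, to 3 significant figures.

X_L = ωL = 299 Ω
X_C = 1/(ωC) = 362 Ω
Parallel: admittances add. Y = 1/(jωL) + jωC
Y = (0 − j0.000589) S
|Y| = 0.000589 S → |Z| = 1/|Y| = 1700 Ω, ∠Z = −∠Y = 90.0°

1700 Ω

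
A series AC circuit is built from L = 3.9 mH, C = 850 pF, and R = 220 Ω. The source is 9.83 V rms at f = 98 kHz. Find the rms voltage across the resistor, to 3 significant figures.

ω = 2πf = 615800 rad/s
X_L = ωL = 2400 Ω
X_C = 1/(ωC) = 1910 Ω
Net reactance X = X_L − X_C = 491 Ω
Z = 220 + j491 Ω
|Z| = √(220² + 491²) = 538 Ω
I = V/|Z| = 18.3 mA
V_R = I·|Z_R| = 0.0183 × 220 = 4.02 V

4.02 V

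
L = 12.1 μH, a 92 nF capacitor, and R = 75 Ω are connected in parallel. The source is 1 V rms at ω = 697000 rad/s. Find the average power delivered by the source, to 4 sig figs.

13.33 mW

X_L = ωL = 8.434 Ω
X_C = 1/(ωC) = 15.59 Ω
Parallel: admittances add. Y = 1/R + 1/(jωL) + jωC
Y = (0.01333 − j0.05445) S
|Y| = 0.05606 S → |Z| = 1/|Y| = 17.84 Ω, ∠Z = −∠Y = 76.24°
I = V/|Z| = 56.06 mA
P = VI cos φ = 1 × 0.05606 × cos(76.24°) = 13.33 mW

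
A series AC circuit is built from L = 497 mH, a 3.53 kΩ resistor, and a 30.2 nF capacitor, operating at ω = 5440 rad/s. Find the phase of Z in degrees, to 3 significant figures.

-43.8°

X_L = ωL = 2700 Ω
X_C = 1/(ωC) = 6090 Ω
Net reactance X = X_L − X_C = -3380 Ω
Z = 3530 − j3380 Ω
|Z| = √(3530² + 3380²) = 4890 Ω
∠Z = arctan(-3380/3530) = -43.8°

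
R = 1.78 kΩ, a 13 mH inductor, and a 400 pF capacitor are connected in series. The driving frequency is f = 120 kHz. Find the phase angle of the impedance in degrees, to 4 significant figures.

74.65°

ω = 2πf = 754000 rad/s
X_L = ωL = 9802 Ω
X_C = 1/(ωC) = 3316 Ω
Net reactance X = X_L − X_C = 6486 Ω
Z = 1780 + j6486 Ω
|Z| = √(1780² + 6486²) = 6726 Ω
∠Z = arctan(6486/1780) = 74.65°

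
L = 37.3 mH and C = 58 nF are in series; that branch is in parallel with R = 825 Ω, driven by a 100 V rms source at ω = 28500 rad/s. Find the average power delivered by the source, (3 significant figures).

X_L = ωL = 1060 Ω
X_C = 1/(ωC) = 605 Ω
Branch 1: Z₁ = R = 825 Ω
Branch 2 (series LC): Z₂ = j(X_L − X_C) = j458 Ω
Parallel: Z = Z₁Z₂/(Z₁+Z₂), |Z| = 400 Ω, ∠Z = 61.0°
I = V/|Z| = 250 mA
P = VI cos φ = 100 × 0.250 × cos(61.0°) = 12.1 W

12.1 W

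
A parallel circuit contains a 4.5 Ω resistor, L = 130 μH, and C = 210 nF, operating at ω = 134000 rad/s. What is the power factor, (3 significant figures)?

0.991

X_L = ωL = 17.4 Ω
X_C = 1/(ωC) = 35.5 Ω
Parallel: admittances add. Y = 1/R + 1/(jωL) + jωC
Y = (0.222 − j0.0293) S
|Y| = 0.224 S → |Z| = 1/|Y| = 4.46 Ω, ∠Z = −∠Y = 7.50°
cos φ = cos(7.50°) = 0.991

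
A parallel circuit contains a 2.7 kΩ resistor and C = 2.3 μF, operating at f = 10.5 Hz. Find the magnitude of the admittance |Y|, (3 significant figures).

ω = 2πf = 65.97 rad/s
X_C = 1/(ωC) = 6590 Ω
Parallel: admittances add. Y = 1/R + jωC
Y = (0.000370 + j0.000152) S
|Y| = 0.000400 S → |Z| = 1/|Y| = 2500 Ω, ∠Z = −∠Y = -22.3°

400 μS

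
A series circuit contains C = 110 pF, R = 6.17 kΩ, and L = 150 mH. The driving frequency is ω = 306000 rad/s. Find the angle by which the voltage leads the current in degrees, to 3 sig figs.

X_L = ωL = 45900 Ω
X_C = 1/(ωC) = 29700 Ω
Net reactance X = X_L − X_C = 16200 Ω
Z = 6170 + j16200 Ω
|Z| = √(6170² + 16200²) = 17300 Ω
∠Z = arctan(16200/6170) = 69.1°

69.1°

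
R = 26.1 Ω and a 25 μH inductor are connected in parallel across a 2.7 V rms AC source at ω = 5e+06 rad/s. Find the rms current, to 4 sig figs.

X_L = ωL = 125.0 Ω
Parallel: admittances add. Y = 1/R + 1/(jωL)
Y = (0.03831 − j0.008000) S
|Y| = 0.03914 S → |Z| = 1/|Y| = 25.55 Ω, ∠Z = −∠Y = 11.79°
I = V/|Z| = 2.7/25.55 = 105.7 mA

105.7 mA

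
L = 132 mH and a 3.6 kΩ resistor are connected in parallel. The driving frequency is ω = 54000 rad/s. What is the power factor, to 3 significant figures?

X_L = ωL = 7130 Ω
Parallel: admittances add. Y = 1/R + 1/(jωL)
Y = (0.000278 − j0.000140) S
|Y| = 0.000311 S → |Z| = 1/|Y| = 3210 Ω, ∠Z = −∠Y = 26.8°
cos φ = cos(26.8°) = 0.893

0.893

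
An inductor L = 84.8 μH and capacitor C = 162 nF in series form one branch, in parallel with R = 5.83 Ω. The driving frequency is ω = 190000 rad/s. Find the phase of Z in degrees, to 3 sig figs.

X_L = ωL = 16.1 Ω
X_C = 1/(ωC) = 32.5 Ω
Branch 1: Z₁ = R = 5.83 Ω
Branch 2 (series LC): Z₂ = j(X_L − X_C) = −j16.4 Ω
Parallel: Z = Z₁Z₂/(Z₁+Z₂), |Z| = 5.49 Ω, ∠Z = -19.6°

-19.6°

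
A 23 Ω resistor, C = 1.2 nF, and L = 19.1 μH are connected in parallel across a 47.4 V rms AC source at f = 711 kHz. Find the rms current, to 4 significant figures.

ω = 2πf = 4.467e+06 rad/s
X_L = ωL = 85.33 Ω
X_C = 1/(ωC) = 186.5 Ω
Parallel: admittances add. Y = 1/R + 1/(jωL) + jωC
Y = (0.04348 − j0.006359) S
|Y| = 0.04394 S → |Z| = 1/|Y| = 22.76 Ω, ∠Z = −∠Y = 8.321°
I = V/|Z| = 47.4/22.76 = 2.083 A

2.083 A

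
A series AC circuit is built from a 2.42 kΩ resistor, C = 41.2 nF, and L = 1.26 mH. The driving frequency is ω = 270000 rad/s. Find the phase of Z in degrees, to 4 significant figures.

X_L = ωL = 340.2 Ω
X_C = 1/(ωC) = 89.90 Ω
Net reactance X = X_L − X_C = 250.3 Ω
Z = 2420 + j250.3 Ω
|Z| = √(2420² + 250.3²) = 2433 Ω
∠Z = arctan(250.3/2420) = 5.905°

5.905°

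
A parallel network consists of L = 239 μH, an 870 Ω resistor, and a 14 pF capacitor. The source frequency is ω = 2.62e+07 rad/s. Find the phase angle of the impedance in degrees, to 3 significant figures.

-10.2°

X_L = ωL = 6260 Ω
X_C = 1/(ωC) = 2730 Ω
Parallel: admittances add. Y = 1/R + 1/(jωL) + jωC
Y = (0.00115 + j0.000207) S
|Y| = 0.00117 S → |Z| = 1/|Y| = 856 Ω, ∠Z = −∠Y = -10.2°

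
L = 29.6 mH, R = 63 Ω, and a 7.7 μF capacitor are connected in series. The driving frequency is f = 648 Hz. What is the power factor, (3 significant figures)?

ω = 2πf = 4072 rad/s
X_L = ωL = 121 Ω
X_C = 1/(ωC) = 31.9 Ω
Net reactance X = X_L − X_C = 88.6 Ω
Z = 63.0 + j88.6 Ω
|Z| = √(63.0² + 88.6²) = 109 Ω
∠Z = arctan(88.6/63.0) = 54.6°
cos φ = cos(54.6°) = 0.579

0.579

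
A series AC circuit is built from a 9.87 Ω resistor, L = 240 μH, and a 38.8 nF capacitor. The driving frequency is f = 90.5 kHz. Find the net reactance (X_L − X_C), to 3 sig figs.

ω = 2πf = 568600 rad/s
X_L = ωL = 136 Ω
X_C = 1/(ωC) = 45.3 Ω
X = 136 − 45.3 = 91.1 Ω

91.1 Ω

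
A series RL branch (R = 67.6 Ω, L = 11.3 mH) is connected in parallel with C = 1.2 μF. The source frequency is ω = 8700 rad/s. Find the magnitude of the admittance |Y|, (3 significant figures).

5.92 mS

X_L = ωL = 98.3 Ω
X_C = 1/(ωC) = 95.8 Ω
Branch 1 (R+jX_L): Z₁ = 67.6 + j98.3 Ω, |Z₁| = 119 Ω
Branch 2 (−jX_C): Z₂ = −j95.8 Ω
Parallel: Z = Z₁Z₂/(Z₁+Z₂), |Z| = 169 Ω, ∠Z = -36.7°
|Y| = 1/|Z| = 5.92 mS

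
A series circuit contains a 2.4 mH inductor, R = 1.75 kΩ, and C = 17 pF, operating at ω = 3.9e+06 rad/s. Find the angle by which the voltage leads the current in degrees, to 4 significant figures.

-73.00°

X_L = ωL = 9360 Ω
X_C = 1/(ωC) = 15080 Ω
Net reactance X = X_L − X_C = -5723 Ω
Z = 1750 − j5723 Ω
|Z| = √(1750² + 5723²) = 5985 Ω
∠Z = arctan(-5723/1750) = -73.00°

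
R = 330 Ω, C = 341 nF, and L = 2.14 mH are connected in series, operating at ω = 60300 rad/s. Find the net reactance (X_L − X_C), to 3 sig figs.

X_L = ωL = 129 Ω
X_C = 1/(ωC) = 48.6 Ω
X = 129 − 48.6 = 80.4 Ω

80.4 Ω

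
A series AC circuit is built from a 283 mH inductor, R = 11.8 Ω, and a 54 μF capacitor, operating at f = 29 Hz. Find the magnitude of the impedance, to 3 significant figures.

ω = 2πf = 182.2 rad/s
X_L = ωL = 51.6 Ω
X_C = 1/(ωC) = 102 Ω
Net reactance X = X_L − X_C = -50.1 Ω
Z = 11.8 − j50.1 Ω
|Z| = √(11.8² + 50.1²) = 51.4 Ω

51.4 Ω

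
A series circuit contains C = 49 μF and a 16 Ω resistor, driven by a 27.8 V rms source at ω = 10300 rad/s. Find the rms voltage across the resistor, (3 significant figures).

X_C = 1/(ωC) = 1.98 Ω
Z = 16.0 − j1.98 Ω
|Z| = √(16.0² + 1.98²) = 16.1 Ω
I = V/|Z| = 1.72 A
V_R = I·|Z_R| = 1.72 × 16.0 = 27.6 V

27.6 V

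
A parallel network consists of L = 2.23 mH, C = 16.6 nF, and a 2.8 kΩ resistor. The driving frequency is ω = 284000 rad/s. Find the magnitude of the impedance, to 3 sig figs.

X_L = ωL = 633 Ω
X_C = 1/(ωC) = 212 Ω
Parallel: admittances add. Y = 1/R + 1/(jωL) + jωC
Y = (0.000357 + j0.00314) S
|Y| = 0.00316 S → |Z| = 1/|Y| = 317 Ω, ∠Z = −∠Y = -83.5°

317 Ω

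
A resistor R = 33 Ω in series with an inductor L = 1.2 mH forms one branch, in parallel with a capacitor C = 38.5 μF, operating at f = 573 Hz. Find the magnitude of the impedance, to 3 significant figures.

ω = 2πf = 3600 rad/s
X_L = ωL = 4.32 Ω
X_C = 1/(ωC) = 7.21 Ω
Branch 1 (R+jX_L): Z₁ = 33.0 + j4.32 Ω, |Z₁| = 33.3 Ω
Branch 2 (−jX_C): Z₂ = −j7.21 Ω
Parallel: Z = Z₁Z₂/(Z₁+Z₂), |Z| = 7.25 Ω, ∠Z = -77.5°

7.25 Ω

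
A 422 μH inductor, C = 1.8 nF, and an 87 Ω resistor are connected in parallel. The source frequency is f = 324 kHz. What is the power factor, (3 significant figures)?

ω = 2πf = 2.036e+06 rad/s
X_L = ωL = 859 Ω
X_C = 1/(ωC) = 273 Ω
Parallel: admittances add. Y = 1/R + 1/(jωL) + jωC
Y = (0.0115 + j0.00250) S
|Y| = 0.0118 S → |Z| = 1/|Y| = 85.0 Ω, ∠Z = −∠Y = -12.3°
cos φ = cos(-12.3°) = 0.977

0.977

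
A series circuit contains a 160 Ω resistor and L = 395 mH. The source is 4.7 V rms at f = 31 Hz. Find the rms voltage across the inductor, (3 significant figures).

2.04 V

ω = 2πf = 194.8 rad/s
X_L = ωL = 76.9 Ω
Z = 160 + j76.9 Ω
|Z| = √(160² + 76.9²) = 178 Ω
I = V/|Z| = 26.5 mA
V_L = I·|Z_L| = 0.0265 × 76.9 = 2.04 V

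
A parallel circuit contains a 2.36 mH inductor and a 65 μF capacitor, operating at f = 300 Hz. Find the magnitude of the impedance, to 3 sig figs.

9.78 Ω

ω = 2πf = 1885 rad/s
X_L = ωL = 4.45 Ω
X_C = 1/(ωC) = 8.16 Ω
Parallel: admittances add. Y = 1/(jωL) + jωC
Y = (0 − j0.102) S
|Y| = 0.102 S → |Z| = 1/|Y| = 9.78 Ω, ∠Z = −∠Y = 90.0°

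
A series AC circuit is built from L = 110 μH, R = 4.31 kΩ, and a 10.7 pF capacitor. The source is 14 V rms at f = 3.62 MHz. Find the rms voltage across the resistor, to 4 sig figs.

13.12 V

ω = 2πf = 2.275e+07 rad/s
X_L = ωL = 2502 Ω
X_C = 1/(ωC) = 4109 Ω
Net reactance X = X_L − X_C = -1607 Ω
Z = 4310 − j1607 Ω
|Z| = √(4310² + 1607²) = 4600 Ω
I = V/|Z| = 3.044 mA
V_R = I·|Z_R| = 0.003044 × 4310 = 13.12 V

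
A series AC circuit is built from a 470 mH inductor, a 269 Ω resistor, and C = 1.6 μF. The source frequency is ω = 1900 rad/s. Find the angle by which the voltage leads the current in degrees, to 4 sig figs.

X_L = ωL = 893.0 Ω
X_C = 1/(ωC) = 328.9 Ω
Net reactance X = X_L − X_C = 564.1 Ω
Z = 269.0 + j564.1 Ω
|Z| = √(269.0² + 564.1²) = 624.9 Ω
∠Z = arctan(564.1/269.0) = 64.50°

64.50°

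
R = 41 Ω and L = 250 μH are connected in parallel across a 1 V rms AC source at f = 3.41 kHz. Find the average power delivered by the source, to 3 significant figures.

ω = 2πf = 21430 rad/s
X_L = ωL = 5.36 Ω
Parallel: admittances add. Y = 1/R + 1/(jωL)
Y = (0.0244 − j0.187) S
|Y| = 0.188 S → |Z| = 1/|Y| = 5.31 Ω, ∠Z = −∠Y = 82.6°
I = V/|Z| = 188 mA
P = VI cos φ = 1 × 0.188 × cos(82.6°) = 24.4 mW

24.4 mW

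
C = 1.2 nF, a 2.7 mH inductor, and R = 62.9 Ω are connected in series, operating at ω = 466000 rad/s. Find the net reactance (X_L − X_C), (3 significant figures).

-530 Ω

X_L = ωL = 1260 Ω
X_C = 1/(ωC) = 1790 Ω
X = 1260 − 1790 = -530 Ω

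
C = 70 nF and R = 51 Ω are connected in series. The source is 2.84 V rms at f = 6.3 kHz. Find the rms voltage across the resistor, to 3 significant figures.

ω = 2πf = 39580 rad/s
X_C = 1/(ωC) = 361 Ω
Z = 51.0 − j361 Ω
|Z| = √(51.0² + 361²) = 364 Ω
I = V/|Z| = 7.79 mA
V_R = I·|Z_R| = 0.00779 × 51.0 = 0.397 V

0.397 V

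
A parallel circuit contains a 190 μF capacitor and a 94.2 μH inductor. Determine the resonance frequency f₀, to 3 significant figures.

ω₀ = 1/√(LC) = 1/√(9.42e-05 × 0.00019) = 7475 rad/s
f₀ = ω₀/(2π) = 1.19 kHz

1.19 kHz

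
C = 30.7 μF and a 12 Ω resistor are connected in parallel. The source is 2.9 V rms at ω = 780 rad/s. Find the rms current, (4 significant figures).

X_C = 1/(ωC) = 41.76 Ω
Parallel: admittances add. Y = 1/R + jωC
Y = (0.08333 + j0.02395) S
|Y| = 0.08671 S → |Z| = 1/|Y| = 11.53 Ω, ∠Z = −∠Y = -16.03°
I = V/|Z| = 2.9/11.53 = 251.4 mA

251.4 mA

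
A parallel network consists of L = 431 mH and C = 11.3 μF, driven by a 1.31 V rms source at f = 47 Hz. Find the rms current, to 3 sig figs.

ω = 2πf = 295.3 rad/s
X_L = ωL = 127 Ω
X_C = 1/(ωC) = 300 Ω
Parallel: admittances add. Y = 1/(jωL) + jωC
Y = (0 − j0.00452) S
|Y| = 0.00452 S → |Z| = 1/|Y| = 221 Ω, ∠Z = −∠Y = 90.0°
I = V/|Z| = 1.31/221 = 5.92 mA

5.92 mA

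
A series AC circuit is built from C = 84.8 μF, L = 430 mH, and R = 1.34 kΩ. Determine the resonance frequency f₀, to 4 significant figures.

ω₀ = 1/√(LC) = 1/√(0.43 × 8.48e-05) = 165.6 rad/s
f₀ = ω₀/(2π) = 26.36 Hz

26.36 Hz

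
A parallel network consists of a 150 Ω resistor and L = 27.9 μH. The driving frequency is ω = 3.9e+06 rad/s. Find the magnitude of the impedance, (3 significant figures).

X_L = ωL = 109 Ω
Parallel: admittances add. Y = 1/R + 1/(jωL)
Y = (0.00667 − j0.00919) S
|Y| = 0.0114 S → |Z| = 1/|Y| = 88.1 Ω, ∠Z = −∠Y = 54.0°

88.1 Ω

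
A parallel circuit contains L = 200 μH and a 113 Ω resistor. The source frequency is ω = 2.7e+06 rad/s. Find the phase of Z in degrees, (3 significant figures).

11.8°

X_L = ωL = 540 Ω
Parallel: admittances add. Y = 1/R + 1/(jωL)
Y = (0.00885 − j0.00185) S
|Y| = 0.00904 S → |Z| = 1/|Y| = 111 Ω, ∠Z = −∠Y = 11.8°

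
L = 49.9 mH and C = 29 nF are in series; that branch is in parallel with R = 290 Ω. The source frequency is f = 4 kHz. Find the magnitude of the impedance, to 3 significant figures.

ω = 2πf = 25130 rad/s
X_L = ωL = 1250 Ω
X_C = 1/(ωC) = 1370 Ω
Branch 1: Z₁ = R = 290 Ω
Branch 2 (series LC): Z₂ = j(X_L − X_C) = −j118 Ω
Parallel: Z = Z₁Z₂/(Z₁+Z₂), |Z| = 109 Ω, ∠Z = -67.9°

109 Ω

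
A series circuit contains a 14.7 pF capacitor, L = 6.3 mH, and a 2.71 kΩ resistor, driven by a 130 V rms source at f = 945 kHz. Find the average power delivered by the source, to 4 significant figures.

67.28 mW

ω = 2πf = 5.938e+06 rad/s
X_L = ωL = 37410 Ω
X_C = 1/(ωC) = 11460 Ω
Net reactance X = X_L − X_C = 25950 Ω
Z = 2710 + j25950 Ω
|Z| = √(2710² + 25950²) = 26090 Ω
∠Z = arctan(25950/2710) = 84.04°
I = V/|Z| = 4.983 mA
P = VI cos φ = 130 × 0.004983 × cos(84.04°) = 67.28 mW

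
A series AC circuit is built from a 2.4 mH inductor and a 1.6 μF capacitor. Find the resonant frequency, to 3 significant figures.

2.57 kHz

ω₀ = 1/√(LC) = 1/√(0.0024 × 1.6e-06) = 16140 rad/s
f₀ = ω₀/(2π) = 2.57 kHz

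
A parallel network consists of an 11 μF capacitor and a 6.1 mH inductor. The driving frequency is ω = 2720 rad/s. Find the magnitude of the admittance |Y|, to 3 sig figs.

X_L = ωL = 16.6 Ω
X_C = 1/(ωC) = 33.4 Ω
Parallel: admittances add. Y = 1/(jωL) + jωC
Y = (0 − j0.0304) S
|Y| = 0.0304 S → |Z| = 1/|Y| = 32.9 Ω, ∠Z = −∠Y = 90.0°

30.4 mS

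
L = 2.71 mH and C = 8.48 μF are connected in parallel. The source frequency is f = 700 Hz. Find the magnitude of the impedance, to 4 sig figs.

ω = 2πf = 4398 rad/s
X_L = ωL = 11.92 Ω
X_C = 1/(ωC) = 26.81 Ω
Parallel: admittances add. Y = 1/(jωL) + jωC
Y = (0 − j0.04660) S
|Y| = 0.04660 S → |Z| = 1/|Y| = 21.46 Ω, ∠Z = −∠Y = 90.00°

21.46 Ω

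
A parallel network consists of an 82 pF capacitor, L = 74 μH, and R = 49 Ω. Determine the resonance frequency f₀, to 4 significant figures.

2.043 MHz

ω₀ = 1/√(LC) = 1/√(7.4e-05 × 8.2e-11) = 1.284e+07 rad/s
f₀ = ω₀/(2π) = 2.043 MHz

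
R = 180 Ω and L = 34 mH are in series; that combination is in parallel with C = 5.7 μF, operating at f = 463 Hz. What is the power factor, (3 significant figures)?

0.287

ω = 2πf = 2909 rad/s
X_L = ωL = 98.9 Ω
X_C = 1/(ωC) = 60.3 Ω
Branch 1 (R+jX_L): Z₁ = 180 + j98.9 Ω, |Z₁| = 205 Ω
Branch 2 (−jX_C): Z₂ = −j60.3 Ω
Parallel: Z = Z₁Z₂/(Z₁+Z₂), |Z| = 67.3 Ω, ∠Z = -73.3°
cos φ = cos(-73.3°) = 0.287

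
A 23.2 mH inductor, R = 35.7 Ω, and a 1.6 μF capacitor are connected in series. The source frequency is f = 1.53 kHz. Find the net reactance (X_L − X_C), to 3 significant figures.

ω = 2πf = 9613 rad/s
X_L = ωL = 223 Ω
X_C = 1/(ωC) = 65.0 Ω
X = 223 − 65.0 = 158 Ω

158 Ω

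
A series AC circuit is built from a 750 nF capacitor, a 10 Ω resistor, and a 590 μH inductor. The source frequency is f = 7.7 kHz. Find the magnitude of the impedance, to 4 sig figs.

ω = 2πf = 48380 rad/s
X_L = ωL = 28.54 Ω
X_C = 1/(ωC) = 27.56 Ω
Net reactance X = X_L − X_C = 0.9852 Ω
Z = 10.00 + j0.9852 Ω
|Z| = √(10.00² + 0.9852²) = 10.05 Ω

10.05 Ω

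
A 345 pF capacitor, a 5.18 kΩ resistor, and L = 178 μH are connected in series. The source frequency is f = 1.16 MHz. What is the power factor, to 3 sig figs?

0.985

ω = 2πf = 7.288e+06 rad/s
X_L = ωL = 1300 Ω
X_C = 1/(ωC) = 398 Ω
Net reactance X = X_L − X_C = 900 Ω
Z = 5180 + j900 Ω
|Z| = √(5180² + 900²) = 5260 Ω
∠Z = arctan(900/5180) = 9.85°
cos φ = cos(9.85°) = 0.985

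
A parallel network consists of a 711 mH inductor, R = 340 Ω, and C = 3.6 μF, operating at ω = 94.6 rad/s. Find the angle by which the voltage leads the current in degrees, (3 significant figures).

78.6°

X_L = ωL = 67.3 Ω
X_C = 1/(ωC) = 2940 Ω
Parallel: admittances add. Y = 1/R + 1/(jωL) + jωC
Y = (0.00294 − j0.0145) S
|Y| = 0.0148 S → |Z| = 1/|Y| = 67.5 Ω, ∠Z = −∠Y = 78.6°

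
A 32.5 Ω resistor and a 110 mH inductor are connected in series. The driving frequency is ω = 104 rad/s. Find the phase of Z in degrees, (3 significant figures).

X_L = ωL = 11.4 Ω
Z = 32.5 + j11.4 Ω
|Z| = √(32.5² + 11.4²) = 34.5 Ω
∠Z = arctan(11.4/32.5) = 19.4°

19.4°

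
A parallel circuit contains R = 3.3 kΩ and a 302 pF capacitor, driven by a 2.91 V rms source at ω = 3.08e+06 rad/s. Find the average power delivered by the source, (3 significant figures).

X_C = 1/(ωC) = 1080 Ω
Parallel: admittances add. Y = 1/R + jωC
Y = (0.000303 + j0.000930) S
|Y| = 0.000978 S → |Z| = 1/|Y| = 1020 Ω, ∠Z = −∠Y = -72.0°
I = V/|Z| = 2.85 mA
P = VI cos φ = 2.91 × 0.00285 × cos(-72.0°) = 2.57 mW

2.57 mW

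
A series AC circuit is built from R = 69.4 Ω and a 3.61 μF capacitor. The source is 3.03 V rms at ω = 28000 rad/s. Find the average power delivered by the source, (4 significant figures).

X_C = 1/(ωC) = 9.893 Ω
Z = 69.40 − j9.893 Ω
|Z| = √(69.40² + 9.893²) = 70.10 Ω
∠Z = arctan(-9.893/69.40) = -8.113°
I = V/|Z| = 43.22 mA
P = VI cos φ = 3.03 × 0.04322 × cos(-8.113°) = 129.7 mW

129.7 mW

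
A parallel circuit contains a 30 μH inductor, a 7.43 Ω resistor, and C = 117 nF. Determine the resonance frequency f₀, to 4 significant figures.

84.95 kHz

ω₀ = 1/√(LC) = 1/√(3e-05 × 1.17e-07) = 533800 rad/s
f₀ = ω₀/(2π) = 84.95 kHz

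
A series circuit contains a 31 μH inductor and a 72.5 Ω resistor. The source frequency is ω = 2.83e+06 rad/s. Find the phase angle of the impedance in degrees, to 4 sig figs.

50.43°

X_L = ωL = 87.73 Ω
Z = 72.50 + j87.73 Ω
|Z| = √(72.50² + 87.73²) = 113.8 Ω
∠Z = arctan(87.73/72.50) = 50.43°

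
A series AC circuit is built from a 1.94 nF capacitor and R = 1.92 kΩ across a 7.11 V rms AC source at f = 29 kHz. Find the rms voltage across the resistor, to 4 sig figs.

3.993 V

ω = 2πf = 182200 rad/s
X_C = 1/(ωC) = 2829 Ω
Z = 1920 − j2829 Ω
|Z| = √(1920² + 2829²) = 3419 Ω
I = V/|Z| = 2.080 mA
V_R = I·|Z_R| = 0.002080 × 1920 = 3.993 V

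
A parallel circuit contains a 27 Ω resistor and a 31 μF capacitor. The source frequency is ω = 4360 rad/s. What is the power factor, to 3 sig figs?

X_C = 1/(ωC) = 7.40 Ω
Parallel: admittances add. Y = 1/R + jωC
Y = (0.0370 + j0.135) S
|Y| = 0.140 S → |Z| = 1/|Y| = 7.14 Ω, ∠Z = −∠Y = -74.7°
cos φ = cos(-74.7°) = 0.264

0.264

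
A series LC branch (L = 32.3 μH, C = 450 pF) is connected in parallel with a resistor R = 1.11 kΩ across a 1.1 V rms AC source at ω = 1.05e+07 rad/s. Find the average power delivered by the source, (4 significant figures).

X_L = ωL = 339.1 Ω
X_C = 1/(ωC) = 211.6 Ω
Branch 1: Z₁ = R = 1110 Ω
Branch 2 (series LC): Z₂ = j(X_L − X_C) = j127.5 Ω
Parallel: Z = Z₁Z₂/(Z₁+Z₂), |Z| = 126.7 Ω, ∠Z = 83.45°
I = V/|Z| = 8.684 mA
P = VI cos φ = 1.1 × 0.008684 × cos(83.45°) = 1.090 mW

1.090 mW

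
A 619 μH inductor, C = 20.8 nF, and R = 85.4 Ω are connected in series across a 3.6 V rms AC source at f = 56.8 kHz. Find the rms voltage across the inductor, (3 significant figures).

ω = 2πf = 356900 rad/s
X_L = ωL = 221 Ω
X_C = 1/(ωC) = 135 Ω
Net reactance X = X_L − X_C = 86.2 Ω
Z = 85.4 + j86.2 Ω
|Z| = √(85.4² + 86.2²) = 121 Ω
I = V/|Z| = 29.7 mA
V_L = I·|Z_L| = 0.0297 × 221 = 6.55 V

6.55 V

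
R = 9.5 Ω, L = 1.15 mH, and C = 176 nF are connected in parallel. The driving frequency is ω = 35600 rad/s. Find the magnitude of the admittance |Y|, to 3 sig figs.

X_L = ωL = 40.9 Ω
X_C = 1/(ωC) = 160 Ω
Parallel: admittances add. Y = 1/R + 1/(jωL) + jωC
Y = (0.105 − j0.0182) S
|Y| = 0.107 S → |Z| = 1/|Y| = 9.36 Ω, ∠Z = −∠Y = 9.79°

107 mS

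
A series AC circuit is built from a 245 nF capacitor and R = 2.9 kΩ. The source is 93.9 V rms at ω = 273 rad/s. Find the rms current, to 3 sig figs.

6.17 mA

X_C = 1/(ωC) = 15000 Ω
Z = 2900 − j15000 Ω
|Z| = √(2900² + 15000²) = 15200 Ω
I = V/|Z| = 93.9/15200 = 6.17 mA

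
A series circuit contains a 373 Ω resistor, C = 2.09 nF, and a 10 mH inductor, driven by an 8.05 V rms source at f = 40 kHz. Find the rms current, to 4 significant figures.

11.27 mA

ω = 2πf = 251300 rad/s
X_L = ωL = 2513 Ω
X_C = 1/(ωC) = 1904 Ω
Net reactance X = X_L − X_C = 609.5 Ω
Z = 373.0 + j609.5 Ω
|Z| = √(373.0² + 609.5²) = 714.6 Ω
I = V/|Z| = 8.05/714.6 = 11.27 mA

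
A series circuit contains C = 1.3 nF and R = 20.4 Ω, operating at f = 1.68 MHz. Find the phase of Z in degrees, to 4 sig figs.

ω = 2πf = 1.056e+07 rad/s
X_C = 1/(ωC) = 72.87 Ω
Z = 20.40 − j72.87 Ω
|Z| = √(20.40² + 72.87²) = 75.67 Ω
∠Z = arctan(-72.87/20.40) = -74.36°

-74.36°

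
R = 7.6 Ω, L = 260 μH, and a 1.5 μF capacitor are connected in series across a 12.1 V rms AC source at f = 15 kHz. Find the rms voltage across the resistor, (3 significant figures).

ω = 2πf = 94250 rad/s
X_L = ωL = 24.5 Ω
X_C = 1/(ωC) = 7.07 Ω
Net reactance X = X_L − X_C = 17.4 Ω
Z = 7.60 + j17.4 Ω
|Z| = √(7.60² + 17.4²) = 19.0 Ω
I = V/|Z| = 636 mA
V_R = I·|Z_R| = 0.636 × 7.60 = 4.84 V

4.84 V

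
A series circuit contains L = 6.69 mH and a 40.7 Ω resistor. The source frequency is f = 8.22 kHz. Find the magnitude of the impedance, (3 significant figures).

348 Ω

ω = 2πf = 51650 rad/s
X_L = ωL = 346 Ω
Z = 40.7 + j346 Ω
|Z| = √(40.7² + 346²) = 348 Ω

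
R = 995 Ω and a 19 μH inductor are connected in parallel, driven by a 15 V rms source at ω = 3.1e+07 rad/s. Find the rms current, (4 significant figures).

29.59 mA

X_L = ωL = 589.0 Ω
Parallel: admittances add. Y = 1/R + 1/(jωL)
Y = (0.001005 − j0.001698) S
|Y| = 0.001973 S → |Z| = 1/|Y| = 506.9 Ω, ∠Z = −∠Y = 59.38°
I = V/|Z| = 15/506.9 = 29.59 mA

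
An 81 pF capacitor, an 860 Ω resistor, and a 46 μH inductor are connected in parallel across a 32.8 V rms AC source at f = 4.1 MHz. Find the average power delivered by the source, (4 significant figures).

1.251 W

ω = 2πf = 2.576e+07 rad/s
X_L = ωL = 1185 Ω
X_C = 1/(ωC) = 479.2 Ω
Parallel: admittances add. Y = 1/R + 1/(jωL) + jωC
Y = (0.001163 + j0.001243) S
|Y| = 0.001702 S → |Z| = 1/|Y| = 587.6 Ω, ∠Z = −∠Y = -46.90°
I = V/|Z| = 55.82 mA
P = VI cos φ = 32.8 × 0.05582 × cos(-46.90°) = 1.251 W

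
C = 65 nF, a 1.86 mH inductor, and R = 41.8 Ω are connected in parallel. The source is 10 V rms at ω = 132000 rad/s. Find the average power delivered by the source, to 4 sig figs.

2.392 W

X_L = ωL = 245.5 Ω
X_C = 1/(ωC) = 116.6 Ω
Parallel: admittances add. Y = 1/R + 1/(jωL) + jωC
Y = (0.02392 + j0.004507) S
|Y| = 0.02434 S → |Z| = 1/|Y| = 41.08 Ω, ∠Z = −∠Y = -10.67°
I = V/|Z| = 243.4 mA
P = VI cos φ = 10 × 0.2434 × cos(-10.67°) = 2.392 W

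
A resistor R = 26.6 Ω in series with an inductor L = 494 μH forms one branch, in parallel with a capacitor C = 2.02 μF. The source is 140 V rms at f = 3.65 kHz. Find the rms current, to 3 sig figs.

6.40 A

ω = 2πf = 22930 rad/s
X_L = ωL = 11.3 Ω
X_C = 1/(ωC) = 21.6 Ω
Branch 1 (R+jX_L): Z₁ = 26.6 + j11.3 Ω, |Z₁| = 28.9 Ω
Branch 2 (−jX_C): Z₂ = −j21.6 Ω
Parallel: Z = Z₁Z₂/(Z₁+Z₂), |Z| = 21.9 Ω, ∠Z = -45.8°
I = V/|Z| = 140/21.9 = 6.40 A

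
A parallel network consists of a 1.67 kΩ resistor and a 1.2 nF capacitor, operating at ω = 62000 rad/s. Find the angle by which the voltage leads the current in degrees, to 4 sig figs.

X_C = 1/(ωC) = 13440 Ω
Parallel: admittances add. Y = 1/R + jωC
Y = (0.0005988 + j7.44e-05) S
|Y| = 0.0006034 S → |Z| = 1/|Y| = 1657 Ω, ∠Z = −∠Y = -7.083°

-7.083°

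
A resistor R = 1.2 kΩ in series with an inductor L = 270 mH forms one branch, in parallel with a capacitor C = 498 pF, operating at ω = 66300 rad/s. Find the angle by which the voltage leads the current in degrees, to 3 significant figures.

X_L = ωL = 17900 Ω
X_C = 1/(ωC) = 30300 Ω
Branch 1 (R+jX_L): Z₁ = 1200 + j17900 Ω, |Z₁| = 17900 Ω
Branch 2 (−jX_C): Z₂ = −j30300 Ω
Parallel: Z = Z₁Z₂/(Z₁+Z₂), |Z| = 43700 Ω, ∠Z = 80.6°

80.6°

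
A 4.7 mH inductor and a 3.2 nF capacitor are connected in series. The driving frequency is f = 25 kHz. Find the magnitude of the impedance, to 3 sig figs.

ω = 2πf = 157100 rad/s
X_L = ωL = 738 Ω
X_C = 1/(ωC) = 1990 Ω
Net reactance X = X_L − X_C = -1250 Ω
Z = − j1250 Ω
|Z| = √(0² + 1250²) = 1250 Ω

1250 Ω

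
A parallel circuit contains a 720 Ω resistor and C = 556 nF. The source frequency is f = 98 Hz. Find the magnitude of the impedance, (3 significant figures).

699 Ω

ω = 2πf = 615.8 rad/s
X_C = 1/(ωC) = 2920 Ω
Parallel: admittances add. Y = 1/R + jωC
Y = (0.00139 + j0.000342) S
|Y| = 0.00143 S → |Z| = 1/|Y| = 699 Ω, ∠Z = −∠Y = -13.8°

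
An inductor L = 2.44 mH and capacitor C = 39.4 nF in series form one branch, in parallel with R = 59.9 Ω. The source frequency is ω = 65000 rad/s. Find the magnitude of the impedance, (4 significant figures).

58.00 Ω

X_L = ωL = 158.6 Ω
X_C = 1/(ωC) = 390.5 Ω
Branch 1: Z₁ = R = 59.90 Ω
Branch 2 (series LC): Z₂ = j(X_L − X_C) = −j231.9 Ω
Parallel: Z = Z₁Z₂/(Z₁+Z₂), |Z| = 58.00 Ω, ∠Z = -14.48°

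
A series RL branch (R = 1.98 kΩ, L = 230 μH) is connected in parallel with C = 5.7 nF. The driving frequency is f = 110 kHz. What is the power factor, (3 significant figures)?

ω = 2πf = 691200 rad/s
X_L = ωL = 159 Ω
X_C = 1/(ωC) = 254 Ω
Branch 1 (R+jX_L): Z₁ = 1980 + j159 Ω, |Z₁| = 1990 Ω
Branch 2 (−jX_C): Z₂ = −j254 Ω
Parallel: Z = Z₁Z₂/(Z₁+Z₂), |Z| = 254 Ω, ∠Z = -82.7°
cos φ = cos(-82.7°) = 0.128

0.128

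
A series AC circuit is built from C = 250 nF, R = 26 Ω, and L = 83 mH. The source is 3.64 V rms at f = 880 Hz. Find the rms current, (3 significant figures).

13.7 mA

ω = 2πf = 5529 rad/s
X_L = ωL = 459 Ω
X_C = 1/(ωC) = 723 Ω
Net reactance X = X_L − X_C = -265 Ω
Z = 26.0 − j265 Ω
|Z| = √(26.0² + 265²) = 266 Ω
I = V/|Z| = 3.64/266 = 13.7 mA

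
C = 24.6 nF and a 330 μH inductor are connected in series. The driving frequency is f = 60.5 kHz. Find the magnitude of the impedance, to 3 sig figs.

ω = 2πf = 380100 rad/s
X_L = ωL = 125 Ω
X_C = 1/(ωC) = 107 Ω
Net reactance X = X_L − X_C = 18.5 Ω
Z = j18.5 Ω
|Z| = √(0² + 18.5²) = 18.5 Ω

18.5 Ω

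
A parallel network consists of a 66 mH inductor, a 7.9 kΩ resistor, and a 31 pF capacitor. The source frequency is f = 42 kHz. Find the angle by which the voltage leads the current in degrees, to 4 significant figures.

21.25°

ω = 2πf = 263900 rad/s
X_L = ωL = 17420 Ω
X_C = 1/(ωC) = 122200 Ω
Parallel: admittances add. Y = 1/R + 1/(jωL) + jωC
Y = (0.0001266 − j4.923e-05) S
|Y| = 0.0001358 S → |Z| = 1/|Y| = 7363 Ω, ∠Z = −∠Y = 21.25°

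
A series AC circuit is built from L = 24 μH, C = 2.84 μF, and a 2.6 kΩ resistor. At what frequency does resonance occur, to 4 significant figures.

19.28 kHz

ω₀ = 1/√(LC) = 1/√(2.4e-05 × 2.84e-06) = 121100 rad/s
f₀ = ω₀/(2π) = 19.28 kHz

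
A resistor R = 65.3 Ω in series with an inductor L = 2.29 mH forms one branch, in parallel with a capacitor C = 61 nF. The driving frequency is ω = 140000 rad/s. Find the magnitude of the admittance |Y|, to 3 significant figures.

5.58 mS

X_L = ωL = 321 Ω
X_C = 1/(ωC) = 117 Ω
Branch 1 (R+jX_L): Z₁ = 65.3 + j321 Ω, |Z₁| = 327 Ω
Branch 2 (−jX_C): Z₂ = −j117 Ω
Parallel: Z = Z₁Z₂/(Z₁+Z₂), |Z| = 179 Ω, ∠Z = -83.7°
|Y| = 1/|Z| = 5.58 mS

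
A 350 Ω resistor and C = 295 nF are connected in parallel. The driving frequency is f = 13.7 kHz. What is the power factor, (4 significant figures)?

ω = 2πf = 86080 rad/s
X_C = 1/(ωC) = 39.38 Ω
Parallel: admittances add. Y = 1/R + jωC
Y = (0.002857 + j0.02539) S
|Y| = 0.02555 S → |Z| = 1/|Y| = 39.13 Ω, ∠Z = −∠Y = -83.58°
cos φ = cos(-83.58°) = 0.1118

0.1118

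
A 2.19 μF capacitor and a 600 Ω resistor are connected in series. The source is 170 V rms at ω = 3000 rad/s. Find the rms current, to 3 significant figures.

275 mA

X_C = 1/(ωC) = 152 Ω
Z = 600 − j152 Ω
|Z| = √(600² + 152²) = 619 Ω
I = V/|Z| = 170/619 = 275 mA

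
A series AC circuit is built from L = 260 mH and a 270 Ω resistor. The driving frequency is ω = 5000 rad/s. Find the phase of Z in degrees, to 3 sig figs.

X_L = ωL = 1300 Ω
Z = 270 + j1300 Ω
|Z| = √(270² + 1300²) = 1330 Ω
∠Z = arctan(1300/270) = 78.3°

78.3°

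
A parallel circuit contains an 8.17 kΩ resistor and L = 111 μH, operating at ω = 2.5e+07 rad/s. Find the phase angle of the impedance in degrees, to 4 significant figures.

71.24°

X_L = ωL = 2775 Ω
Parallel: admittances add. Y = 1/R + 1/(jωL)
Y = (0.0001224 − j0.0003604) S
|Y| = 0.0003806 S → |Z| = 1/|Y| = 2628 Ω, ∠Z = −∠Y = 71.24°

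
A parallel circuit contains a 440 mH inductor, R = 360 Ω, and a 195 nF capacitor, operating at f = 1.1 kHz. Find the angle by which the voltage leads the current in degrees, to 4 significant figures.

ω = 2πf = 6912 rad/s
X_L = ωL = 3041 Ω
X_C = 1/(ωC) = 742.0 Ω
Parallel: admittances add. Y = 1/R + 1/(jωL) + jωC
Y = (0.002778 + j0.001019) S
|Y| = 0.002959 S → |Z| = 1/|Y| = 338.0 Ω, ∠Z = −∠Y = -20.14°

-20.14°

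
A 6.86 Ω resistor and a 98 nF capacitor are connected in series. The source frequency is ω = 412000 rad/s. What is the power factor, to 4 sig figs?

0.2669

X_C = 1/(ωC) = 24.77 Ω
Z = 6.860 − j24.77 Ω
|Z| = √(6.860² + 24.77²) = 25.70 Ω
∠Z = arctan(-24.77/6.860) = -74.52°
cos φ = cos(-74.52°) = 0.2669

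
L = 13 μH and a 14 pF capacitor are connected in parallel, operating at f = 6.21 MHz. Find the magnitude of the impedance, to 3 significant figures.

702 Ω

ω = 2πf = 3.902e+07 rad/s
X_L = ωL = 507 Ω
X_C = 1/(ωC) = 1830 Ω
Parallel: admittances add. Y = 1/(jωL) + jωC
Y = (0 − j0.00143) S
|Y| = 0.00143 S → |Z| = 1/|Y| = 702 Ω, ∠Z = −∠Y = 90.0°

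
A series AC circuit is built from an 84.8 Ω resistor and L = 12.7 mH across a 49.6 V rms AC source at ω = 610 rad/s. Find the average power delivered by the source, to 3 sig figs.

28.8 W

X_L = ωL = 7.75 Ω
Z = 84.8 + j7.75 Ω
|Z| = √(84.8² + 7.75²) = 85.2 Ω
∠Z = arctan(7.75/84.8) = 5.22°
I = V/|Z| = 582 mA
P = VI cos φ = 49.6 × 0.582 × cos(5.22°) = 28.8 W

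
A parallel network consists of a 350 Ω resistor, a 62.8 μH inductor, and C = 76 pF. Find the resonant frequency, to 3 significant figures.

2.30 MHz

ω₀ = 1/√(LC) = 1/√(6.28e-05 × 7.6e-11) = 1.447e+07 rad/s
f₀ = ω₀/(2π) = 2.30 MHz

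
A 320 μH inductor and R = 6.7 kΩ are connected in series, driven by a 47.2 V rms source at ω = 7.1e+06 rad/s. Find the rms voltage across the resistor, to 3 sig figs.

44.7 V

X_L = ωL = 2270 Ω
Z = 6700 + j2270 Ω
|Z| = √(6700² + 2270²) = 7070 Ω
I = V/|Z| = 6.67 mA
V_R = I·|Z_R| = 0.00667 × 6700 = 44.7 V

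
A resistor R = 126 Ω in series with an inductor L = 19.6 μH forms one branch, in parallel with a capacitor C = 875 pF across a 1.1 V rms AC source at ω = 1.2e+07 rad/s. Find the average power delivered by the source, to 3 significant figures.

2.14 mW

X_L = ωL = 235 Ω
X_C = 1/(ωC) = 95.2 Ω
Branch 1 (R+jX_L): Z₁ = 126 + j235 Ω, |Z₁| = 267 Ω
Branch 2 (−jX_C): Z₂ = −j95.2 Ω
Parallel: Z = Z₁Z₂/(Z₁+Z₂), |Z| = 135 Ω, ∠Z = -76.2°
I = V/|Z| = 8.15 mA
P = VI cos φ = 1.1 × 0.00815 × cos(-76.2°) = 2.14 mW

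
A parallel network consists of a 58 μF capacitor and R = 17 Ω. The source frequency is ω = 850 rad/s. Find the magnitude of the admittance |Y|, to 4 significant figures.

X_C = 1/(ωC) = 20.28 Ω
Parallel: admittances add. Y = 1/R + jωC
Y = (0.05882 + j0.04930) S
|Y| = 0.07675 S → |Z| = 1/|Y| = 13.03 Ω, ∠Z = −∠Y = -39.97°

76.75 mS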